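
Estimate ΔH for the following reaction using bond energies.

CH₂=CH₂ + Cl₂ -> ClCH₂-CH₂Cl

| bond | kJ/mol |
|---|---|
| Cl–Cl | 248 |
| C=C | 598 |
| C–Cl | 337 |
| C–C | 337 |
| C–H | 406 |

ΔH ≈ −165 kJ

Bonds broken (reactants):
  C–H: 4 × 406 = 1624
  C=C: 1 × 598 = 598
  Cl–Cl: 1 × 248 = 248
  Σ(broken) = 2470 kJ
Bonds formed (products):
  C–C: 1 × 337 = 337
  C–Cl: 2 × 337 = 674
  C–H: 4 × 406 = 1624
  Σ(formed) = 2635 kJ
ΔH = Σ(broken) − Σ(formed) = 2470 − 2635 = −165 kJ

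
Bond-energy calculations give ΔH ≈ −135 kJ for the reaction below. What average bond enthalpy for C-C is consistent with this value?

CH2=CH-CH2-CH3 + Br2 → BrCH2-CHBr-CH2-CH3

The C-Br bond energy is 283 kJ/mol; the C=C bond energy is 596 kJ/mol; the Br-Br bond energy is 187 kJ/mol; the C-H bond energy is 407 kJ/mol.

D(C-C) ≈ 352 kJ/mol

Let D be the C-C bond energy.
Σ(broken) = 1×187 + 2×D + 8×407 + 1×596 = 4039 + 2D
Σ(formed) = 2×283 + 3×D + 8×407 = 3822 + 3D
ΔH = Σ(broken) − Σ(formed) = (4039 + 2D) − (3822 + 3D) = +217 − D
Setting this equal to −135 kJ gives D = 352 kJ/mol.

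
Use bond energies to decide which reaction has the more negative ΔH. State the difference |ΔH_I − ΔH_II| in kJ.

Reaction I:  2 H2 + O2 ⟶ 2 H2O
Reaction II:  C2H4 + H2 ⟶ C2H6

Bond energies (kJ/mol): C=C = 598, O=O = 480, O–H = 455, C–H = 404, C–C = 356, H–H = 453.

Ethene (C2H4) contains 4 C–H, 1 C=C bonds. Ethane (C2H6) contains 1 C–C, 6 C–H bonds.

Reaction I, by 321 kJ

Reaction I:
  Bonds broken (reactants):
    H–H: 2 × 453 = 906
    O=O: 1 × 480 = 480
    Σ(broken) = 1386 kJ
  Bonds formed (products):
    O–H: 4 × 455 = 1820
    Σ(formed) = 1820 kJ
  ΔH_I = 1386 − 1820 = −434 kJ
Reaction II:
  Bonds broken (reactants):
    C–H: 4 × 404 = 1616
    C=C: 1 × 598 = 598
    H–H: 1 × 453 = 453
    Σ(broken) = 2667 kJ
  Bonds formed (products):
    C–C: 1 × 356 = 356
    C–H: 6 × 404 = 2424
    Σ(formed) = 2780 kJ
  ΔH_II = 2667 − 2780 = −113 kJ
ΔH_I − ΔH_II = −321 kJ, so reaction I has the more negative ΔH; |ΔH_I − ΔH_II| = 321 kJ.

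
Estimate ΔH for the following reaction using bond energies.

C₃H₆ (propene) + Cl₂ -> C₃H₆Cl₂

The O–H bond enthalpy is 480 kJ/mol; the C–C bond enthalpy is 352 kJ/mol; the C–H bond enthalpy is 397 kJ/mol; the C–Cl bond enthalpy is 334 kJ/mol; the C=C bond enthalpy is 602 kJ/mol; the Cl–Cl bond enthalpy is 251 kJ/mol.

Bonds broken (reactants):
  C–C: 1 × 352 = 352
  C–H: 6 × 397 = 2382
  C=C: 1 × 602 = 602
  Cl–Cl: 1 × 251 = 251
  Σ(broken) = 3587 kJ
Bonds formed (products):
  C–C: 2 × 352 = 704
  C–Cl: 2 × 334 = 668
  C–H: 6 × 397 = 2382
  Σ(formed) = 3754 kJ
ΔH = Σ(broken) − Σ(formed) = 3587 − 3754 = −167 kJ

ΔH ≈ −167 kJ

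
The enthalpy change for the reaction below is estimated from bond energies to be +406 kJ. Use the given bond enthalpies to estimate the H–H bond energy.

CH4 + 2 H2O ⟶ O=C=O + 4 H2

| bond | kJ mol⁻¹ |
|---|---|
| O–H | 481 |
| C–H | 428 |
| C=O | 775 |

Let D be the H–H bond energy.
Σ(broken) = 4×428 + 4×481 = 3636
Σ(formed) = 2×775 + 4×D = 1550 + 4D
ΔH = Σ(broken) − Σ(formed) = (3636) − (1550 + 4D) = +2086 − 4D
Setting this equal to +406 kJ gives 4D = 1680, so D = 420 kJ/mol.

D(H–H) ≈ 420 kJ/mol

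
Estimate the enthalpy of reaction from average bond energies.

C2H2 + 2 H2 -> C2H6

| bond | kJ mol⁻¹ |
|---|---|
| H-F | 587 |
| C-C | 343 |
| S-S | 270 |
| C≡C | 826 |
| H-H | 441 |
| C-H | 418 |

ΔH ≈ −307 kJ

Bonds broken (reactants):
  C≡C: 1 × 826 = 826
  C-H: 2 × 418 = 836
  H-H: 2 × 441 = 882
  Σ(broken) = 2544 kJ
Bonds formed (products):
  C-C: 1 × 343 = 343
  C-H: 6 × 418 = 2508
  Σ(formed) = 2851 kJ
ΔH = Σ(broken) − Σ(formed) = 2544 − 2851 = −307 kJ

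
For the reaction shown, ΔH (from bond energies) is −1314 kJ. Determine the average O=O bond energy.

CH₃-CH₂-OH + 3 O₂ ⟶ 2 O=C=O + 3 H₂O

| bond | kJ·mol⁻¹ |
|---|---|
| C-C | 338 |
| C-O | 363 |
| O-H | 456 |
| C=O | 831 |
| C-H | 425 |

Let D be the O=O bond energy.
Σ(broken) = 1×338 + 5×425 + 1×363 + 1×456 + 3×D = 3282 + 3D
Σ(formed) = 4×831 + 6×456 = 6060
ΔH = Σ(broken) − Σ(formed) = (3282 + 3D) − (6060) = −2778 + 3D
Setting this equal to −1314 kJ gives 3D = 1464, so D = 488 kJ/mol.

D(O=O) ≈ 488 kJ/mol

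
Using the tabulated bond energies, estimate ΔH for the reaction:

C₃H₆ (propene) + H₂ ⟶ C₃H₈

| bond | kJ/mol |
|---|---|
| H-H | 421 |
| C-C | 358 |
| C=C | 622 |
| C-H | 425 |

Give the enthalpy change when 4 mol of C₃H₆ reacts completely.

ΔH = −660 kJ

Bonds broken (reactants):
  C-C: 1 × 358 = 358
  C-H: 6 × 425 = 2550
  C=C: 1 × 622 = 622
  H-H: 1 × 421 = 421
  Σ(broken) = 3951 kJ
Bonds formed (products):
  C-C: 2 × 358 = 716
  C-H: 8 × 425 = 3400
  Σ(formed) = 4116 kJ
ΔH = Σ(broken) − Σ(formed) = 3951 − 4116 = −165 kJ
For 4× the reaction as written: 4 × (−165) = −660 kJ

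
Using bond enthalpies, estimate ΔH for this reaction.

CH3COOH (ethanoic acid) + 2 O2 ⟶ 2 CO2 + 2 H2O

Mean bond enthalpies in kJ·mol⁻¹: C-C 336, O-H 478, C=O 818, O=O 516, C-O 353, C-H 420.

ΔH ≈ −907 kJ

Bonds broken (reactants):
  C-C: 1 × 336 = 336
  C-H: 3 × 420 = 1260
  C-O: 1 × 353 = 353
  C=O: 1 × 818 = 818
  O-H: 1 × 478 = 478
  O=O: 2 × 516 = 1032
  Σ(broken) = 4277 kJ
Bonds formed (products):
  C=O: 4 × 818 = 3272
  O-H: 4 × 478 = 1912
  Σ(formed) = 5184 kJ
ΔH = Σ(broken) − Σ(formed) = 4277 − 5184 = −907 kJ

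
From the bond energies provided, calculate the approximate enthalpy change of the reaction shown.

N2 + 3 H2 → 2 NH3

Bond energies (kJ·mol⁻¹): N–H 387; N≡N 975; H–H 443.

Bonds broken (reactants):
  H–H: 3 × 443 = 1329
  N≡N: 1 × 975 = 975
  Σ(broken) = 2304 kJ
Bonds formed (products):
  N–H: 6 × 387 = 2322
  Σ(formed) = 2322 kJ
ΔH = Σ(broken) − Σ(formed) = 2304 − 2322 = −18 kJ

ΔH ≈ −18 kJ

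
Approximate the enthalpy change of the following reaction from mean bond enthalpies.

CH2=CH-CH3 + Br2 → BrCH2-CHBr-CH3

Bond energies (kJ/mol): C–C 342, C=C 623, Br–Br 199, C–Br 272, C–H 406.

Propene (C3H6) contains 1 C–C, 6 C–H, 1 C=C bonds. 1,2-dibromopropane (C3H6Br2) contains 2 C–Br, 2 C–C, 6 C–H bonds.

ΔH ≈ −64 kJ

Bonds broken (reactants):
  Br–Br: 1 × 199 = 199
  C–C: 1 × 342 = 342
  C–H: 6 × 406 = 2436
  C=C: 1 × 623 = 623
  Σ(broken) = 3600 kJ
Bonds formed (products):
  C–Br: 2 × 272 = 544
  C–C: 2 × 342 = 684
  C–H: 6 × 406 = 2436
  Σ(formed) = 3664 kJ
ΔH = Σ(broken) − Σ(formed) = 3600 − 3664 = −64 kJ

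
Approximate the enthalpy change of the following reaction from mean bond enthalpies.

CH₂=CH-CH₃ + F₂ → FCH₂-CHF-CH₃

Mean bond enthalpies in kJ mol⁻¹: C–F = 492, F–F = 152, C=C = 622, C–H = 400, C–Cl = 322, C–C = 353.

Bonds broken (reactants):
  C–C: 1 × 353 = 353
  C–H: 6 × 400 = 2400
  C=C: 1 × 622 = 622
  F–F: 1 × 152 = 152
  Σ(broken) = 3527 kJ
Bonds formed (products):
  C–C: 2 × 353 = 706
  C–F: 2 × 492 = 984
  C–H: 6 × 400 = 2400
  Σ(formed) = 4090 kJ
ΔH = Σ(broken) − Σ(formed) = 3527 − 4090 = −563 kJ

ΔH ≈ −563 kJ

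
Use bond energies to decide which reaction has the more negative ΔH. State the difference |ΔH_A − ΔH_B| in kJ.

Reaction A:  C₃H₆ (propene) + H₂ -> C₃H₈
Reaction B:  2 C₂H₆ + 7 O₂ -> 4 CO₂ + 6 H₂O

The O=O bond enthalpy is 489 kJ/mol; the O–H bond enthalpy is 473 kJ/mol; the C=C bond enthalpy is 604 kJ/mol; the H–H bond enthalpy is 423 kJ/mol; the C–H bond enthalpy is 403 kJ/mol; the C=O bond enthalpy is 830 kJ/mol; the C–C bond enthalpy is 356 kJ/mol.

Reaction A:
  Bonds broken (reactants):
    C–C: 1 × 356 = 356
    C–H: 6 × 403 = 2418
    C=C: 1 × 604 = 604
    H–H: 1 × 423 = 423
    Σ(broken) = 3801 kJ
  Bonds formed (products):
    C–C: 2 × 356 = 712
    C–H: 8 × 403 = 3224
    Σ(formed) = 3936 kJ
  ΔH_A = 3801 − 3936 = −135 kJ
Reaction B:
  Bonds broken (reactants):
    C–C: 2 × 356 = 712
    C–H: 12 × 403 = 4836
    O=O: 7 × 489 = 3423
    Σ(broken) = 8971 kJ
  Bonds formed (products):
    C=O: 8 × 830 = 6640
    O–H: 12 × 473 = 5676
    Σ(formed) = 12316 kJ
  ΔH_B = 8971 − 12316 = −3345 kJ
ΔH_A − ΔH_B = +3210 kJ, so reaction B has the more negative ΔH; |ΔH_A − ΔH_B| = 3210 kJ.

Reaction B, by 3210 kJ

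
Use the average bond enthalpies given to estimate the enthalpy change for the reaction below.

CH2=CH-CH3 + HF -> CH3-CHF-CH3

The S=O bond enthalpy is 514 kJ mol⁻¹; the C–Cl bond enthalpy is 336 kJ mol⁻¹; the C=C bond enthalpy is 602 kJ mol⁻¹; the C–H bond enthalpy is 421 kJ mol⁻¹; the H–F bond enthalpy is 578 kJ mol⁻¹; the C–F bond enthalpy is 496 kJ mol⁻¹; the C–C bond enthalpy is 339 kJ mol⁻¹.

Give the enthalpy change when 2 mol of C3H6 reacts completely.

ΔH = −152 kJ

Bonds broken (reactants):
  C–C: 1 × 339 = 339
  C–H: 6 × 421 = 2526
  C=C: 1 × 602 = 602
  H–F: 1 × 578 = 578
  Σ(broken) = 4045 kJ
Bonds formed (products):
  C–C: 2 × 339 = 678
  C–F: 1 × 496 = 496
  C–H: 7 × 421 = 2947
  Σ(formed) = 4121 kJ
ΔH = Σ(broken) − Σ(formed) = 4045 − 4121 = −76 kJ
For 2× the reaction as written: 2 × (−76) = −152 kJ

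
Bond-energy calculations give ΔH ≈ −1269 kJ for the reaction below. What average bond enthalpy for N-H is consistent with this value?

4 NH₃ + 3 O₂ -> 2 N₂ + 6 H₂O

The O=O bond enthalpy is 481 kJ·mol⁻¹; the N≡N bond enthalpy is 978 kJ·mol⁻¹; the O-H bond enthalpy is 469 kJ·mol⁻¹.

Let D be the N-H bond energy.
Σ(broken) = 12×D + 3×481 = 1443 + 12D
Σ(formed) = 2×978 + 12×469 = 7584
ΔH = Σ(broken) − Σ(formed) = (1443 + 12D) − (7584) = −6141 + 12D
Setting this equal to −1269 kJ gives 12D = 4872, so D = 406 kJ/mol.

D(N-H) ≈ 406 kJ/mol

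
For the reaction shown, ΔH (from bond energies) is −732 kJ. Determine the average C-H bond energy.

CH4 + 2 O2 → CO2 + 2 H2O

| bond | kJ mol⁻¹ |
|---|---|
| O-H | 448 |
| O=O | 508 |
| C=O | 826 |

D(C-H) ≈ 424 kJ/mol

Let D be the C-H bond energy.
Σ(broken) = 4×D + 2×508 = 1016 + 4D
Σ(formed) = 2×826 + 4×448 = 3444
ΔH = Σ(broken) − Σ(formed) = (1016 + 4D) − (3444) = −2428 + 4D
Setting this equal to −732 kJ gives 4D = 1696, so D = 424 kJ/mol.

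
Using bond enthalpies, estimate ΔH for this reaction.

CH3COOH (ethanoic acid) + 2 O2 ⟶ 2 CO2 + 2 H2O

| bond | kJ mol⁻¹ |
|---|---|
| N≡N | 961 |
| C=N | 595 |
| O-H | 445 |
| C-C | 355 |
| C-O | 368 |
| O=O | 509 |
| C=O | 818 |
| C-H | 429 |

Bonds broken (reactants):
  C-C: 1 × 355 = 355
  C-H: 3 × 429 = 1287
  C-O: 1 × 368 = 368
  C=O: 1 × 818 = 818
  O-H: 1 × 445 = 445
  O=O: 2 × 509 = 1018
  Σ(broken) = 4291 kJ
Bonds formed (products):
  C=O: 4 × 818 = 3272
  O-H: 4 × 445 = 1780
  Σ(formed) = 5052 kJ
ΔH = Σ(broken) − Σ(formed) = 4291 − 5052 = −761 kJ

ΔH ≈ −761 kJ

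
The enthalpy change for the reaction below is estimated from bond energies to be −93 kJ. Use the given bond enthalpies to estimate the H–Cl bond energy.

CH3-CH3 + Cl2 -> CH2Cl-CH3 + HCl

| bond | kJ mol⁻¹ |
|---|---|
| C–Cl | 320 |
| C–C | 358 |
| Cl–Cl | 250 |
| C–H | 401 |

Let D be the H–Cl bond energy.
Σ(broken) = 1×358 + 6×401 + 1×250 = 3014
Σ(formed) = 1×358 + 1×320 + 5×401 + 1×D = 2683 + D
ΔH = Σ(broken) − Σ(formed) = (3014) − (2683 + D) = +331 − D
Setting this equal to −93 kJ gives D = 424 kJ/mol.

D(H–Cl) ≈ 424 kJ/mol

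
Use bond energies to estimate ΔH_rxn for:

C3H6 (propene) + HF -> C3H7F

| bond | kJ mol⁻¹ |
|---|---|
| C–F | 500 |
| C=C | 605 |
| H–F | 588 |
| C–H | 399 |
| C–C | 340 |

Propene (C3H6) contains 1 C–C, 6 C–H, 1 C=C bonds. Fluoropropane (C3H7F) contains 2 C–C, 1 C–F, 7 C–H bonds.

ΔH ≈ −46 kJ

Bonds broken (reactants):
  C–C: 1 × 340 = 340
  C–H: 6 × 399 = 2394
  C=C: 1 × 605 = 605
  H–F: 1 × 588 = 588
  Σ(broken) = 3927 kJ
Bonds formed (products):
  C–C: 2 × 340 = 680
  C–F: 1 × 500 = 500
  C–H: 7 × 399 = 2793
  Σ(formed) = 3973 kJ
ΔH = Σ(broken) − Σ(formed) = 3927 − 3973 = −46 kJ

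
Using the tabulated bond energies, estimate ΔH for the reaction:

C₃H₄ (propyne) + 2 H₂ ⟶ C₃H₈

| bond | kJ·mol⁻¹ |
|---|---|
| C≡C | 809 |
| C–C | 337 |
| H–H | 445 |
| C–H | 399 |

ΔH ≈ −234 kJ

Bonds broken (reactants):
  C≡C: 1 × 809 = 809
  C–C: 1 × 337 = 337
  C–H: 4 × 399 = 1596
  H–H: 2 × 445 = 890
  Σ(broken) = 3632 kJ
Bonds formed (products):
  C–C: 2 × 337 = 674
  C–H: 8 × 399 = 3192
  Σ(formed) = 3866 kJ
ΔH = Σ(broken) − Σ(formed) = 3632 − 3866 = −234 kJ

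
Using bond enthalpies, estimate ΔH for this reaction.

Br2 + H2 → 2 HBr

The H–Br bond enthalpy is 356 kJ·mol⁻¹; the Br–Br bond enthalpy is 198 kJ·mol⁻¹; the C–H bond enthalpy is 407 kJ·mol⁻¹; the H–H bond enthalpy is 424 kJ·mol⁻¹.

ΔH ≈ −90 kJ

Bonds broken (reactants):
  Br–Br: 1 × 198 = 198
  H–H: 1 × 424 = 424
  Σ(broken) = 622 kJ
Bonds formed (products):
  H–Br: 2 × 356 = 712
  Σ(formed) = 712 kJ
ΔH = Σ(broken) − Σ(formed) = 622 − 712 = −90 kJ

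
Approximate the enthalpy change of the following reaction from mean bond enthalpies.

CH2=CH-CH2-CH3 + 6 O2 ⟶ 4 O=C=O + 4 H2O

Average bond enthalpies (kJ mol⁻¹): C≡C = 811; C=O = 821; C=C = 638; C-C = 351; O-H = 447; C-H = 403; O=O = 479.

ΔH ≈ −2706 kJ

Bonds broken (reactants):
  C-C: 2 × 351 = 702
  C-H: 8 × 403 = 3224
  C=C: 1 × 638 = 638
  O=O: 6 × 479 = 2874
  Σ(broken) = 7438 kJ
Bonds formed (products):
  C=O: 8 × 821 = 6568
  O-H: 8 × 447 = 3576
  Σ(formed) = 10144 kJ
ΔH = Σ(broken) − Σ(formed) = 7438 − 10144 = −2706 kJ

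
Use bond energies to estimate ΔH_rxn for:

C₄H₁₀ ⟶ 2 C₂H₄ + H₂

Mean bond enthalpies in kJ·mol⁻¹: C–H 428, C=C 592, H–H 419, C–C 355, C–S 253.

ΔH ≈ +318 kJ

Bonds broken (reactants):
  C–C: 3 × 355 = 1065
  C–H: 10 × 428 = 4280
  Σ(broken) = 5345 kJ
Bonds formed (products):
  C–H: 8 × 428 = 3424
  C=C: 2 × 592 = 1184
  H–H: 1 × 419 = 419
  Σ(formed) = 5027 kJ
ΔH = Σ(broken) − Σ(formed) = 5345 − 5027 = +318 kJ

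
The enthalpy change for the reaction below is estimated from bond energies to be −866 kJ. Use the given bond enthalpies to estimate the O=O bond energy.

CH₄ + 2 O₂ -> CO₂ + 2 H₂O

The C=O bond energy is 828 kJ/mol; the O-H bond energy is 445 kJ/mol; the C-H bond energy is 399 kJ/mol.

D(O=O) ≈ 487 kJ/mol

Let D be the O=O bond energy.
Σ(broken) = 4×399 + 2×D = 1596 + 2D
Σ(formed) = 2×828 + 4×445 = 3436
ΔH = Σ(broken) − Σ(formed) = (1596 + 2D) − (3436) = −1840 + 2D
Setting this equal to −866 kJ gives 2D = 974, so D = 487 kJ/mol.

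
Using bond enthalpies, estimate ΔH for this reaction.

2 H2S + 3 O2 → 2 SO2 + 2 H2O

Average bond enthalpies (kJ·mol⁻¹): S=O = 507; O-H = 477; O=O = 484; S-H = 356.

Bonds broken (reactants):
  O=O: 3 × 484 = 1452
  S-H: 4 × 356 = 1424
  Σ(broken) = 2876 kJ
Bonds formed (products):
  O-H: 4 × 477 = 1908
  S=O: 4 × 507 = 2028
  Σ(formed) = 3936 kJ
ΔH = Σ(broken) − Σ(formed) = 2876 − 3936 = −1060 kJ

ΔH ≈ −1060 kJ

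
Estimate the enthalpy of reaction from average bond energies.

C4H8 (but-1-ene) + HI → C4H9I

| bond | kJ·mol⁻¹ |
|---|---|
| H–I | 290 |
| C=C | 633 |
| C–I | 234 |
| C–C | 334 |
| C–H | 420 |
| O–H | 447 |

ΔH ≈ −65 kJ

Bonds broken (reactants):
  C–C: 2 × 334 = 668
  C–H: 8 × 420 = 3360
  C=C: 1 × 633 = 633
  H–I: 1 × 290 = 290
  Σ(broken) = 4951 kJ
Bonds formed (products):
  C–C: 3 × 334 = 1002
  C–H: 9 × 420 = 3780
  C–I: 1 × 234 = 234
  Σ(formed) = 5016 kJ
ΔH = Σ(broken) − Σ(formed) = 4951 − 5016 = −65 kJ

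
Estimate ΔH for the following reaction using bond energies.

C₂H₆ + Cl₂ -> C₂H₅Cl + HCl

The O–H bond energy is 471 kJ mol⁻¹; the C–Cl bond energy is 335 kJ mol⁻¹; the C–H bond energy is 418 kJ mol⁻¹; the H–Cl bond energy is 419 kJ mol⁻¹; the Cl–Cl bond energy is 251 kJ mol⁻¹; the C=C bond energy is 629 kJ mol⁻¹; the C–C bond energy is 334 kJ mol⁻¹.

Bonds broken (reactants):
  C–C: 1 × 334 = 334
  C–H: 6 × 418 = 2508
  Cl–Cl: 1 × 251 = 251
  Σ(broken) = 3093 kJ
Bonds formed (products):
  C–C: 1 × 334 = 334
  C–Cl: 1 × 335 = 335
  C–H: 5 × 418 = 2090
  H–Cl: 1 × 419 = 419
  Σ(formed) = 3178 kJ
ΔH = Σ(broken) − Σ(formed) = 3093 − 3178 = −85 kJ

ΔH ≈ −85 kJ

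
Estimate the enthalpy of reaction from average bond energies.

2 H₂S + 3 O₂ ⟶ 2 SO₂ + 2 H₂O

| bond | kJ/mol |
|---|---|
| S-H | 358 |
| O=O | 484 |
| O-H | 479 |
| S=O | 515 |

ΔH ≈ −1092 kJ

Bonds broken (reactants):
  O=O: 3 × 484 = 1452
  S-H: 4 × 358 = 1432
  Σ(broken) = 2884 kJ
Bonds formed (products):
  O-H: 4 × 479 = 1916
  S=O: 4 × 515 = 2060
  Σ(formed) = 3976 kJ
ΔH = Σ(broken) − Σ(formed) = 2884 − 3976 = −1092 kJ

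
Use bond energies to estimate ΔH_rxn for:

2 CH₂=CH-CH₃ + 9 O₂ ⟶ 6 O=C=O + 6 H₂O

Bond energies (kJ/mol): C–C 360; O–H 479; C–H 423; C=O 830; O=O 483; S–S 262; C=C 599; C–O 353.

ΔH ≈ −4367 kJ

Bonds broken (reactants):
  C–C: 2 × 360 = 720
  C–H: 12 × 423 = 5076
  C=C: 2 × 599 = 1198
  O=O: 9 × 483 = 4347
  Σ(broken) = 11341 kJ
Bonds formed (products):
  C=O: 12 × 830 = 9960
  O–H: 12 × 479 = 5748
  Σ(formed) = 15708 kJ
ΔH = Σ(broken) − Σ(formed) = 11341 − 15708 = −4367 kJ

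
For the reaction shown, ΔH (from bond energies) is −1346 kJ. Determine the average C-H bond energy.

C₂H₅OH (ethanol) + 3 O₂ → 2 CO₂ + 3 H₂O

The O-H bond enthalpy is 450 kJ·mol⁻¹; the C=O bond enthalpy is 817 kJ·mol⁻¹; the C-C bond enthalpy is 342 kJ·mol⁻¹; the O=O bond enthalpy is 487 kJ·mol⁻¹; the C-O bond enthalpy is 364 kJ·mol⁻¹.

Let D be the C-H bond energy.
Σ(broken) = 1×342 + 5×D + 1×364 + 1×450 + 3×487 = 2617 + 5D
Σ(formed) = 4×817 + 6×450 = 5968
ΔH = Σ(broken) − Σ(formed) = (2617 + 5D) − (5968) = −3351 + 5D
Setting this equal to −1346 kJ gives 5D = 2005, so D = 401 kJ/mol.

D(C-H) ≈ 401 kJ/mol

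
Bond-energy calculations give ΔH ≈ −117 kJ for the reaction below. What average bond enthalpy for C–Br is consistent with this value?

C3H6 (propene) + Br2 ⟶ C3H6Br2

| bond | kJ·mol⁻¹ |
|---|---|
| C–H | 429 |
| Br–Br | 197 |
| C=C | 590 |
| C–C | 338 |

Let D be the C–Br bond energy.
Σ(broken) = 1×197 + 1×338 + 6×429 + 1×590 = 3699
Σ(formed) = 2×D + 2×338 + 6×429 = 3250 + 2D
ΔH = Σ(broken) − Σ(formed) = (3699) − (3250 + 2D) = +449 − 2D
Setting this equal to −117 kJ gives 2D = 566, so D = 283 kJ/mol.

D(C–Br) ≈ 283 kJ/mol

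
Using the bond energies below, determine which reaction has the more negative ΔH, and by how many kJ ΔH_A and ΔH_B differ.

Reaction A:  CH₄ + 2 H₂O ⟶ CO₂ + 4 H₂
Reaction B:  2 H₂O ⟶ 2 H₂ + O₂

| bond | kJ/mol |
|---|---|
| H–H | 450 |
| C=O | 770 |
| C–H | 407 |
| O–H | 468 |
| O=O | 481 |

Reaction A:
  Bonds broken (reactants):
    C–H: 4 × 407 = 1628
    O–H: 4 × 468 = 1872
    Σ(broken) = 3500 kJ
  Bonds formed (products):
    C=O: 2 × 770 = 1540
    H–H: 4 × 450 = 1800
    Σ(formed) = 3340 kJ
  ΔH_A = 3500 − 3340 = +160 kJ
Reaction B:
  Bonds broken (reactants):
    O–H: 4 × 468 = 1872
    Σ(broken) = 1872 kJ
  Bonds formed (products):
    H–H: 2 × 450 = 900
    O=O: 1 × 481 = 481
    Σ(formed) = 1381 kJ
  ΔH_B = 1872 − 1381 = +491 kJ
ΔH_A − ΔH_B = −331 kJ, so reaction A has the more negative ΔH; |ΔH_A − ΔH_B| = 331 kJ.

Reaction A, by 331 kJ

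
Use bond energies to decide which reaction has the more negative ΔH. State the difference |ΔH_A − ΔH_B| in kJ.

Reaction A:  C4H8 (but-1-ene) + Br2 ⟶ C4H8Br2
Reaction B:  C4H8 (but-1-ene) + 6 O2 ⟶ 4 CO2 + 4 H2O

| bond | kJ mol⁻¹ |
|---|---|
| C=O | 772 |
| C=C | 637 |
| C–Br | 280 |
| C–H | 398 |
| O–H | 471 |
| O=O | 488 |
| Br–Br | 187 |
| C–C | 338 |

Reaction B, by 2445 kJ

Reaction A:
  Bonds broken (reactants):
    Br–Br: 1 × 187 = 187
    C–C: 2 × 338 = 676
    C–H: 8 × 398 = 3184
    C=C: 1 × 637 = 637
    Σ(broken) = 4684 kJ
  Bonds formed (products):
    C–Br: 2 × 280 = 560
    C–C: 3 × 338 = 1014
    C–H: 8 × 398 = 3184
    Σ(formed) = 4758 kJ
  ΔH_A = 4684 − 4758 = −74 kJ
Reaction B:
  Bonds broken (reactants):
    C–C: 2 × 338 = 676
    C–H: 8 × 398 = 3184
    C=C: 1 × 637 = 637
    O=O: 6 × 488 = 2928
    Σ(broken) = 7425 kJ
  Bonds formed (products):
    C=O: 8 × 772 = 6176
    O–H: 8 × 471 = 3768
    Σ(formed) = 9944 kJ
  ΔH_B = 7425 − 9944 = −2519 kJ
ΔH_A − ΔH_B = +2445 kJ, so reaction B has the more negative ΔH; |ΔH_A − ΔH_B| = 2445 kJ.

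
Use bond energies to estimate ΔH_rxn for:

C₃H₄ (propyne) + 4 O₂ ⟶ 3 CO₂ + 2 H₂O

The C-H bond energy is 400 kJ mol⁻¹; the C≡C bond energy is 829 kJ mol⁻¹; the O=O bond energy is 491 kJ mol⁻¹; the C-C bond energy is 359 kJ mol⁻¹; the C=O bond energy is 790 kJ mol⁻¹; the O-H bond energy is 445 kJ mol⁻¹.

ΔH ≈ −1768 kJ

Bonds broken (reactants):
  C≡C: 1 × 829 = 829
  C-C: 1 × 359 = 359
  C-H: 4 × 400 = 1600
  O=O: 4 × 491 = 1964
  Σ(broken) = 4752 kJ
Bonds formed (products):
  C=O: 6 × 790 = 4740
  O-H: 4 × 445 = 1780
  Σ(formed) = 6520 kJ
ΔH = Σ(broken) − Σ(formed) = 4752 − 6520 = −1768 kJ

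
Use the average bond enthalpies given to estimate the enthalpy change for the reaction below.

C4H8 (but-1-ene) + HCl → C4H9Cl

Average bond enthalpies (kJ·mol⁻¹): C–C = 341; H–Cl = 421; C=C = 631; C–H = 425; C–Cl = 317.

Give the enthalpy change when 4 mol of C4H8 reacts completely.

ΔH = −124 kJ

Bonds broken (reactants):
  C–C: 2 × 341 = 682
  C–H: 8 × 425 = 3400
  C=C: 1 × 631 = 631
  H–Cl: 1 × 421 = 421
  Σ(broken) = 5134 kJ
Bonds formed (products):
  C–C: 3 × 341 = 1023
  C–Cl: 1 × 317 = 317
  C–H: 9 × 425 = 3825
  Σ(formed) = 5165 kJ
ΔH = Σ(broken) − Σ(formed) = 5134 − 5165 = −31 kJ
For 4× the reaction as written: 4 × (−31) = −124 kJ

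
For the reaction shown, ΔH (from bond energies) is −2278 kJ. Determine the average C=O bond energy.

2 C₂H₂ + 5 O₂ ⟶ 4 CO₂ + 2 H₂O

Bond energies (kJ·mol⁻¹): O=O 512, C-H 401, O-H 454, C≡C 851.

Let D be the C=O bond energy.
Σ(broken) = 2×851 + 4×401 + 5×512 = 5866
Σ(formed) = 8×D + 4×454 = 1816 + 8D
ΔH = Σ(broken) − Σ(formed) = (5866) − (1816 + 8D) = +4050 − 8D
Setting this equal to −2278 kJ gives 8D = 6328, so D = 791 kJ/mol.

D(C=O) ≈ 791 kJ/mol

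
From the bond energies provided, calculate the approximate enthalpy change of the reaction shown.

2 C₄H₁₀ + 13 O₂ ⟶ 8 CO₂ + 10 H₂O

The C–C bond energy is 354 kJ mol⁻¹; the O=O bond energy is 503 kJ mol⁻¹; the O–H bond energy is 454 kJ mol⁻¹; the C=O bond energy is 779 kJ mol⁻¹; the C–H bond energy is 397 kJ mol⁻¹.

Bonds broken (reactants):
  C–C: 6 × 354 = 2124
  C–H: 20 × 397 = 7940
  O=O: 13 × 503 = 6539
  Σ(broken) = 16603 kJ
Bonds formed (products):
  C=O: 16 × 779 = 12464
  O–H: 20 × 454 = 9080
  Σ(formed) = 21544 kJ
ΔH = Σ(broken) − Σ(formed) = 16603 − 21544 = −4941 kJ

ΔH ≈ −4941 kJ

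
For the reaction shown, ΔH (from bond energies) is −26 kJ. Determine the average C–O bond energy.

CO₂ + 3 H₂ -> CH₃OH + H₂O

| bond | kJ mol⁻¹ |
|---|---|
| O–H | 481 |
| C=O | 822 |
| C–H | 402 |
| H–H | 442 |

Let D be the C–O bond energy.
Σ(broken) = 2×822 + 3×442 = 2970
Σ(formed) = 3×402 + 1×D + 3×481 = 2649 + D
ΔH = Σ(broken) − Σ(formed) = (2970) − (2649 + D) = +321 − D
Setting this equal to −26 kJ gives D = 347 kJ/mol.

D(C–O) ≈ 347 kJ/mol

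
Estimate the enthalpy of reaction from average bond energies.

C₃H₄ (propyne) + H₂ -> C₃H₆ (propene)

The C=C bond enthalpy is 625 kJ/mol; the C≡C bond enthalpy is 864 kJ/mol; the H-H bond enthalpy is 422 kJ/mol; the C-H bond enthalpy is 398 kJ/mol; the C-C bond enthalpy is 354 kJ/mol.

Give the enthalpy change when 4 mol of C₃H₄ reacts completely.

Bonds broken (reactants):
  C≡C: 1 × 864 = 864
  C-C: 1 × 354 = 354
  C-H: 4 × 398 = 1592
  H-H: 1 × 422 = 422
  Σ(broken) = 3232 kJ
Bonds formed (products):
  C-C: 1 × 354 = 354
  C-H: 6 × 398 = 2388
  C=C: 1 × 625 = 625
  Σ(formed) = 3367 kJ
ΔH = Σ(broken) − Σ(formed) = 3232 − 3367 = −135 kJ
For 4× the reaction as written: 4 × (−135) = −540 kJ

ΔH = −540 kJ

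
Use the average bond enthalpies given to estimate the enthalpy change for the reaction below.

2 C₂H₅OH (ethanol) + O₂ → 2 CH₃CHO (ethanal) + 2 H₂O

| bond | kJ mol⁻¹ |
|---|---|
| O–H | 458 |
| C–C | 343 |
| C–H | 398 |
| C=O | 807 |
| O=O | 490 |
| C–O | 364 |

Bonds broken (reactants):
  C–C: 2 × 343 = 686
  C–H: 10 × 398 = 3980
  C–O: 2 × 364 = 728
  O–H: 2 × 458 = 916
  O=O: 1 × 490 = 490
  Σ(broken) = 6800 kJ
Bonds formed (products):
  C–C: 2 × 343 = 686
  C–H: 8 × 398 = 3184
  C=O: 2 × 807 = 1614
  O–H: 4 × 458 = 1832
  Σ(formed) = 7316 kJ
ΔH = Σ(broken) − Σ(formed) = 6800 − 7316 = −516 kJ

ΔH ≈ −516 kJ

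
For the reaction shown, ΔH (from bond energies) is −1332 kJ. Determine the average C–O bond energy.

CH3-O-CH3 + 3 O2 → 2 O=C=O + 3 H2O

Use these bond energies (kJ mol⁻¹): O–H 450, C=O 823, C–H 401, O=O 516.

D(C–O) ≈ 353 kJ/mol

Let D be the C–O bond energy.
Σ(broken) = 6×401 + 2×D + 3×516 = 3954 + 2D
Σ(formed) = 4×823 + 6×450 = 5992
ΔH = Σ(broken) − Σ(formed) = (3954 + 2D) − (5992) = −2038 + 2D
Setting this equal to −1332 kJ gives 2D = 706, so D = 353 kJ/mol.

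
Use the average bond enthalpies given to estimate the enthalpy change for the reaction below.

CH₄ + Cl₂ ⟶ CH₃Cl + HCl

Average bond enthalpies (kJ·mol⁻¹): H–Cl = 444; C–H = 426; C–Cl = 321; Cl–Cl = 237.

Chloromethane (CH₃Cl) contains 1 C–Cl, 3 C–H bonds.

Bonds broken (reactants):
  C–H: 4 × 426 = 1704
  Cl–Cl: 1 × 237 = 237
  Σ(broken) = 1941 kJ
Bonds formed (products):
  C–Cl: 1 × 321 = 321
  C–H: 3 × 426 = 1278
  H–Cl: 1 × 444 = 444
  Σ(formed) = 2043 kJ
ΔH = Σ(broken) − Σ(formed) = 1941 − 2043 = −102 kJ

ΔH ≈ −102 kJ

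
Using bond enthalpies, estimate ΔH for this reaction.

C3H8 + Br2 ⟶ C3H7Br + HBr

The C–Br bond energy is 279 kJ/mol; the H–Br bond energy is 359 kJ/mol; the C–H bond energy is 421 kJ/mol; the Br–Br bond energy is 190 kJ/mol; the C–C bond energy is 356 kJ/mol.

Bonds broken (reactants):
  Br–Br: 1 × 190 = 190
  C–C: 2 × 356 = 712
  C–H: 8 × 421 = 3368
  Σ(broken) = 4270 kJ
Bonds formed (products):
  C–Br: 1 × 279 = 279
  C–C: 2 × 356 = 712
  C–H: 7 × 421 = 2947
  H–Br: 1 × 359 = 359
  Σ(formed) = 4297 kJ
ΔH = Σ(broken) − Σ(formed) = 4270 − 4297 = −27 kJ

ΔH ≈ −27 kJ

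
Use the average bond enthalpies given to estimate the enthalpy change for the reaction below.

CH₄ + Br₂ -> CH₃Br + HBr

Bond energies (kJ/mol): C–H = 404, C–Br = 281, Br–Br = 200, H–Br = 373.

ΔH ≈ −50 kJ

Bonds broken (reactants):
  Br–Br: 1 × 200 = 200
  C–H: 4 × 404 = 1616
  Σ(broken) = 1816 kJ
Bonds formed (products):
  C–Br: 1 × 281 = 281
  C–H: 3 × 404 = 1212
  H–Br: 1 × 373 = 373
  Σ(formed) = 1866 kJ
ΔH = Σ(broken) − Σ(formed) = 1816 − 1866 = −50 kJ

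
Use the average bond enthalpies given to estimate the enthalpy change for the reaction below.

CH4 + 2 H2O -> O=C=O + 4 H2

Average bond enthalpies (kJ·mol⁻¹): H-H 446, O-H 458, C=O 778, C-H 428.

Bonds broken (reactants):
  C-H: 4 × 428 = 1712
  O-H: 4 × 458 = 1832
  Σ(broken) = 3544 kJ
Bonds formed (products):
  C=O: 2 × 778 = 1556
  H-H: 4 × 446 = 1784
  Σ(formed) = 3340 kJ
ΔH = Σ(broken) − Σ(formed) = 3544 − 3340 = +204 kJ

ΔH ≈ +204 kJ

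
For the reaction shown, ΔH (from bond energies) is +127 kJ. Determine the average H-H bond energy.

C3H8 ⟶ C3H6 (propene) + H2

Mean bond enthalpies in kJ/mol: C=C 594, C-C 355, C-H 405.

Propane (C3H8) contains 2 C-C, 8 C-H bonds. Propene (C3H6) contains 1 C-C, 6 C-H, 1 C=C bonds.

Let D be the H-H bond energy.
Σ(broken) = 2×355 + 8×405 = 3950
Σ(formed) = 1×355 + 6×405 + 1×594 + 1×D = 3379 + D
ΔH = Σ(broken) − Σ(formed) = (3950) − (3379 + D) = +571 − D
Setting this equal to +127 kJ gives D = 444 kJ/mol.

D(H-H) ≈ 444 kJ/mol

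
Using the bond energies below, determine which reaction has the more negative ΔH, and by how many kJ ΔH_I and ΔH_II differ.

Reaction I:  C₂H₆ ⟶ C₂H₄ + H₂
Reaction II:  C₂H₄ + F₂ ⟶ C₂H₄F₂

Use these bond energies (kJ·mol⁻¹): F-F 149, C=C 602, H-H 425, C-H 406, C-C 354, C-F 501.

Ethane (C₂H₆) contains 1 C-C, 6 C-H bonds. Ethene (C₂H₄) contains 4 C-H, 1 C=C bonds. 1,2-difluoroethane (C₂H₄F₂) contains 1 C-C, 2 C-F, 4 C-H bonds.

Reaction II, by 744 kJ

Reaction I:
  Bonds broken (reactants):
    C-C: 1 × 354 = 354
    C-H: 6 × 406 = 2436
    Σ(broken) = 2790 kJ
  Bonds formed (products):
    C-H: 4 × 406 = 1624
    C=C: 1 × 602 = 602
    H-H: 1 × 425 = 425
    Σ(formed) = 2651 kJ
  ΔH_I = 2790 − 2651 = +139 kJ
Reaction II:
  Bonds broken (reactants):
    C-H: 4 × 406 = 1624
    C=C: 1 × 602 = 602
    F-F: 1 × 149 = 149
    Σ(broken) = 2375 kJ
  Bonds formed (products):
    C-C: 1 × 354 = 354
    C-F: 2 × 501 = 1002
    C-H: 4 × 406 = 1624
    Σ(formed) = 2980 kJ
  ΔH_II = 2375 − 2980 = −605 kJ
ΔH_I − ΔH_II = +744 kJ, so reaction II has the more negative ΔH; |ΔH_I − ΔH_II| = 744 kJ.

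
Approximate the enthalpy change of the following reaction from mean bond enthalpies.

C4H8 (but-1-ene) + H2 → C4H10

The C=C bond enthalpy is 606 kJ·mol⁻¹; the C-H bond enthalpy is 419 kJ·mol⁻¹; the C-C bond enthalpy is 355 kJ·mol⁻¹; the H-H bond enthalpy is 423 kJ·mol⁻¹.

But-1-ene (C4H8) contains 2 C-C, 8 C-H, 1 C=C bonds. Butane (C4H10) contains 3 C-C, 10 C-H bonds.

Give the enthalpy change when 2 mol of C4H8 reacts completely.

Bonds broken (reactants):
  C-C: 2 × 355 = 710
  C-H: 8 × 419 = 3352
  C=C: 1 × 606 = 606
  H-H: 1 × 423 = 423
  Σ(broken) = 5091 kJ
Bonds formed (products):
  C-C: 3 × 355 = 1065
  C-H: 10 × 419 = 4190
  Σ(formed) = 5255 kJ
ΔH = Σ(broken) − Σ(formed) = 5091 − 5255 = −164 kJ
For 2× the reaction as written: 2 × (−164) = −328 kJ

ΔH = −328 kJ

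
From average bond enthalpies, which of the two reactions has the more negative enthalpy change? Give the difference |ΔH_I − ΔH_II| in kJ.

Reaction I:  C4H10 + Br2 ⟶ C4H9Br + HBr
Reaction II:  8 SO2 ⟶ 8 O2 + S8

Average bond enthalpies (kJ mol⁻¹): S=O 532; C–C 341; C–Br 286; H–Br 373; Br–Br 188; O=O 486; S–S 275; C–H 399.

Reaction I:
  Bonds broken (reactants):
    Br–Br: 1 × 188 = 188
    C–C: 3 × 341 = 1023
    C–H: 10 × 399 = 3990
    Σ(broken) = 5201 kJ
  Bonds formed (products):
    C–Br: 1 × 286 = 286
    C–C: 3 × 341 = 1023
    C–H: 9 × 399 = 3591
    H–Br: 1 × 373 = 373
    Σ(formed) = 5273 kJ
  ΔH_I = 5201 − 5273 = −72 kJ
Reaction II:
  Bonds broken (reactants):
    S=O: 16 × 532 = 8512
    Σ(broken) = 8512 kJ
  Bonds formed (products):
    O=O: 8 × 486 = 3888
    S–S: 8 × 275 = 2200
    Σ(formed) = 6088 kJ
  ΔH_II = 8512 − 6088 = +2424 kJ
ΔH_I − ΔH_II = −2496 kJ, so reaction I has the more negative ΔH; |ΔH_I − ΔH_II| = 2496 kJ.

Reaction I, by 2496 kJ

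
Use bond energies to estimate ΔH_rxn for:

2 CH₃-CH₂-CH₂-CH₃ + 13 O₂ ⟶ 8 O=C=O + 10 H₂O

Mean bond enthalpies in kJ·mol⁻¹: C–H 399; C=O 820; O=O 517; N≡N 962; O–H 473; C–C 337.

ΔH ≈ −5857 kJ

Bonds broken (reactants):
  C–C: 6 × 337 = 2022
  C–H: 20 × 399 = 7980
  O=O: 13 × 517 = 6721
  Σ(broken) = 16723 kJ
Bonds formed (products):
  C=O: 16 × 820 = 13120
  O–H: 20 × 473 = 9460
  Σ(formed) = 22580 kJ
ΔH = Σ(broken) − Σ(formed) = 16723 − 22580 = −5857 kJ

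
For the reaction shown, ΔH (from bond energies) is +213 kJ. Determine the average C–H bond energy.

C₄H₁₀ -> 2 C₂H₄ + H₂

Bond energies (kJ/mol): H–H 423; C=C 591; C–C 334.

D(C–H) ≈ 408 kJ/mol

Let D be the C–H bond energy.
Σ(broken) = 3×334 + 10×D = 1002 + 10D
Σ(formed) = 8×D + 2×591 + 1×423 = 1605 + 8D
ΔH = Σ(broken) − Σ(formed) = (1002 + 10D) − (1605 + 8D) = −603 + 2D
Setting this equal to +213 kJ gives 2D = 816, so D = 408 kJ/mol.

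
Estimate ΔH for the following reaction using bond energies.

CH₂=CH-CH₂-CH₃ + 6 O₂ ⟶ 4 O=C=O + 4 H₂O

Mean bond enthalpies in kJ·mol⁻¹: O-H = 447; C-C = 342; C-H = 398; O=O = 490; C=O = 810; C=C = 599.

ΔH ≈ −2649 kJ

Bonds broken (reactants):
  C-C: 2 × 342 = 684
  C-H: 8 × 398 = 3184
  C=C: 1 × 599 = 599
  O=O: 6 × 490 = 2940
  Σ(broken) = 7407 kJ
Bonds formed (products):
  C=O: 8 × 810 = 6480
  O-H: 8 × 447 = 3576
  Σ(formed) = 10056 kJ
ΔH = Σ(broken) − Σ(formed) = 7407 − 10056 = −2649 kJ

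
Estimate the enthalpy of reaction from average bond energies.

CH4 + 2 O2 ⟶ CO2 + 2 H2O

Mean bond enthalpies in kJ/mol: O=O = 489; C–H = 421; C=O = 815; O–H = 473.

ΔH ≈ −860 kJ

Bonds broken (reactants):
  C–H: 4 × 421 = 1684
  O=O: 2 × 489 = 978
  Σ(broken) = 2662 kJ
Bonds formed (products):
  C=O: 2 × 815 = 1630
  O–H: 4 × 473 = 1892
  Σ(formed) = 3522 kJ
ΔH = Σ(broken) − Σ(formed) = 2662 − 3522 = −860 kJ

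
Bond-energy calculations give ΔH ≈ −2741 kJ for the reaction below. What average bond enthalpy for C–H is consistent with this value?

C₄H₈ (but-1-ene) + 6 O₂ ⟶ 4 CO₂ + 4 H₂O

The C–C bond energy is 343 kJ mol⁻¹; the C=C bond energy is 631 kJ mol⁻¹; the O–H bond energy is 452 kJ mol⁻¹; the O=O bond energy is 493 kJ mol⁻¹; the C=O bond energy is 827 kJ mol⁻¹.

D(C–H) ≈ 402 kJ/mol

Let D be the C–H bond energy.
Σ(broken) = 2×343 + 8×D + 1×631 + 6×493 = 4275 + 8D
Σ(formed) = 8×827 + 8×452 = 10232
ΔH = Σ(broken) − Σ(formed) = (4275 + 8D) − (10232) = −5957 + 8D
Setting this equal to −2741 kJ gives 8D = 3216, so D = 402 kJ/mol.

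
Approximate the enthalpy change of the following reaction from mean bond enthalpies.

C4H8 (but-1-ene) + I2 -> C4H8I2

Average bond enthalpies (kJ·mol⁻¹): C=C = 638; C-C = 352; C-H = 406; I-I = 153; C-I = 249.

Bonds broken (reactants):
  C-C: 2 × 352 = 704
  C-H: 8 × 406 = 3248
  C=C: 1 × 638 = 638
  I-I: 1 × 153 = 153
  Σ(broken) = 4743 kJ
Bonds formed (products):
  C-C: 3 × 352 = 1056
  C-H: 8 × 406 = 3248
  C-I: 2 × 249 = 498
  Σ(formed) = 4802 kJ
ΔH = Σ(broken) − Σ(formed) = 4743 − 4802 = −59 kJ

ΔH ≈ −59 kJ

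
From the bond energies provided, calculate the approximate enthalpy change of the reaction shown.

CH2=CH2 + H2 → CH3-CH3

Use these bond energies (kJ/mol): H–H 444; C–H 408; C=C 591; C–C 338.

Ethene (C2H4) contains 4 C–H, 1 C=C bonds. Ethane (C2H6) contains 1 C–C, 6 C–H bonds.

Bonds broken (reactants):
  C–H: 4 × 408 = 1632
  C=C: 1 × 591 = 591
  H–H: 1 × 444 = 444
  Σ(broken) = 2667 kJ
Bonds formed (products):
  C–C: 1 × 338 = 338
  C–H: 6 × 408 = 2448
  Σ(formed) = 2786 kJ
ΔH = Σ(broken) − Σ(formed) = 2667 − 2786 = −119 kJ

ΔH ≈ −119 kJ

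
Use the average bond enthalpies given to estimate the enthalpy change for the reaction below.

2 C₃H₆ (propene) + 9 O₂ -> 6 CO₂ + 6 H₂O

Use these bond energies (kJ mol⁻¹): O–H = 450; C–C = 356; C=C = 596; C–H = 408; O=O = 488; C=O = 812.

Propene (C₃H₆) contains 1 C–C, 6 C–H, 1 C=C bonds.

Bonds broken (reactants):
  C–C: 2 × 356 = 712
  C–H: 12 × 408 = 4896
  C=C: 2 × 596 = 1192
  O=O: 9 × 488 = 4392
  Σ(broken) = 11192 kJ
Bonds formed (products):
  C=O: 12 × 812 = 9744
  O–H: 12 × 450 = 5400
  Σ(formed) = 15144 kJ
ΔH = Σ(broken) − Σ(formed) = 11192 − 15144 = −3952 kJ

ΔH ≈ −3952 kJ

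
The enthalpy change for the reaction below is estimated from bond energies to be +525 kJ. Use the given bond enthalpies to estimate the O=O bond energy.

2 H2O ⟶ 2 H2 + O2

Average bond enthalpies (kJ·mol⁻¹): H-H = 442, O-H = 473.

D(O=O) ≈ 483 kJ/mol

Let D be the O=O bond energy.
Σ(broken) = 4×473 = 1892
Σ(formed) = 2×442 + 1×D = 884 + D
ΔH = Σ(broken) − Σ(formed) = (1892) − (884 + D) = +1008 − D
Setting this equal to +525 kJ gives D = 483 kJ/mol.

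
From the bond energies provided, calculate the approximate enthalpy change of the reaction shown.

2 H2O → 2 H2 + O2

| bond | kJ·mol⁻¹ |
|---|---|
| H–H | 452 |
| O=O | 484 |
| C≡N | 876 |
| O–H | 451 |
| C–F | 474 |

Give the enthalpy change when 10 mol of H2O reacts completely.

ΔH = +2080 kJ

Bonds broken (reactants):
  O–H: 4 × 451 = 1804
  Σ(broken) = 1804 kJ
Bonds formed (products):
  H–H: 2 × 452 = 904
  O=O: 1 × 484 = 484
  Σ(formed) = 1388 kJ
ΔH = Σ(broken) − Σ(formed) = 1804 − 1388 = +416 kJ
For 5× the reaction as written: 5 × (+416) = +2080 kJ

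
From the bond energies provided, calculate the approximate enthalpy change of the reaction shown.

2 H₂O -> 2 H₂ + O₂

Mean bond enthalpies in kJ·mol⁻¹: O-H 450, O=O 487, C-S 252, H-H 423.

ΔH ≈ +467 kJ

Bonds broken (reactants):
  O-H: 4 × 450 = 1800
  Σ(broken) = 1800 kJ
Bonds formed (products):
  H-H: 2 × 423 = 846
  O=O: 1 × 487 = 487
  Σ(formed) = 1333 kJ
ΔH = Σ(broken) − Σ(formed) = 1800 − 1333 = +467 kJ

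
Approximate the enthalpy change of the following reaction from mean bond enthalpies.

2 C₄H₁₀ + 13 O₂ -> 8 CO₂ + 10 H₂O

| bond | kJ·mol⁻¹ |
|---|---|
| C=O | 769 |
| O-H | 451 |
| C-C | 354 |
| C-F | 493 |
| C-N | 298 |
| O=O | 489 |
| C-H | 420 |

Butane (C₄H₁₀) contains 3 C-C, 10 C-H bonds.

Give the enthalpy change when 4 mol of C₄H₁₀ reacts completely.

ΔH = −8886 kJ

Bonds broken (reactants):
  C-C: 6 × 354 = 2124
  C-H: 20 × 420 = 8400
  O=O: 13 × 489 = 6357
  Σ(broken) = 16881 kJ
Bonds formed (products):
  C=O: 16 × 769 = 12304
  O-H: 20 × 451 = 9020
  Σ(formed) = 21324 kJ
ΔH = Σ(broken) − Σ(formed) = 16881 − 21324 = −4443 kJ
For 2× the reaction as written: 2 × (−4443) = −8886 kJ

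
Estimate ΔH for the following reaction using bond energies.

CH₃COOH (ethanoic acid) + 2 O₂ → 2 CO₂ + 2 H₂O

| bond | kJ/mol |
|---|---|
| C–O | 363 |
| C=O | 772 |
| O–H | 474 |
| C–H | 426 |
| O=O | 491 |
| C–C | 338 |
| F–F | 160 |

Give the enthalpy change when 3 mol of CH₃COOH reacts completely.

ΔH = −2331 kJ

Bonds broken (reactants):
  C–C: 1 × 338 = 338
  C–H: 3 × 426 = 1278
  C–O: 1 × 363 = 363
  C=O: 1 × 772 = 772
  O–H: 1 × 474 = 474
  O=O: 2 × 491 = 982
  Σ(broken) = 4207 kJ
Bonds formed (products):
  C=O: 4 × 772 = 3088
  O–H: 4 × 474 = 1896
  Σ(formed) = 4984 kJ
ΔH = Σ(broken) − Σ(formed) = 4207 − 4984 = −777 kJ
For 3× the reaction as written: 3 × (−777) = −2331 kJ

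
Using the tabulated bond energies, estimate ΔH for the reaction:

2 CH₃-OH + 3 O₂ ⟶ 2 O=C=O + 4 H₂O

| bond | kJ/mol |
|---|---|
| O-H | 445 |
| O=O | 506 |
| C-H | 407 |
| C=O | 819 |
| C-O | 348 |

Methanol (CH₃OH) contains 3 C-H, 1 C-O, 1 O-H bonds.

Bonds broken (reactants):
  C-H: 6 × 407 = 2442
  C-O: 2 × 348 = 696
  O-H: 2 × 445 = 890
  O=O: 3 × 506 = 1518
  Σ(broken) = 5546 kJ
Bonds formed (products):
  C=O: 4 × 819 = 3276
  O-H: 8 × 445 = 3560
  Σ(formed) = 6836 kJ
ΔH = Σ(broken) − Σ(formed) = 5546 − 6836 = −1290 kJ

ΔH ≈ −1290 kJ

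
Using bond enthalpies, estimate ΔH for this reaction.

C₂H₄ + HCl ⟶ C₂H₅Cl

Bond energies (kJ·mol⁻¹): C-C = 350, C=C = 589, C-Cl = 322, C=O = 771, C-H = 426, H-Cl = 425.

Bonds broken (reactants):
  C-H: 4 × 426 = 1704
  C=C: 1 × 589 = 589
  H-Cl: 1 × 425 = 425
  Σ(broken) = 2718 kJ
Bonds formed (products):
  C-C: 1 × 350 = 350
  C-Cl: 1 × 322 = 322
  C-H: 5 × 426 = 2130
  Σ(formed) = 2802 kJ
ΔH = Σ(broken) − Σ(formed) = 2718 − 2802 = −84 kJ

ΔH ≈ −84 kJ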